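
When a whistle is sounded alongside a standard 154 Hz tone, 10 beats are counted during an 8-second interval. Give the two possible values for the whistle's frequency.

152.75 Hz or 155.25 Hz

Beat frequency = 10/8 = 1.25 Hz.
|f − 154| = 1.25, so f = 154 ± 1.25.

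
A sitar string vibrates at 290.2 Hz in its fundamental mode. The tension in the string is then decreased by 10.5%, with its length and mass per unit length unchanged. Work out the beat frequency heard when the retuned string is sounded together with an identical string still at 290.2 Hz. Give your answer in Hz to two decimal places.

For a string, f ∝ √T, so the new frequency is 290.2·√0.895 = 274.5421 Hz.
f_beat = |274.5421 − 290.2| = 15.66 Hz.

15.66 Hz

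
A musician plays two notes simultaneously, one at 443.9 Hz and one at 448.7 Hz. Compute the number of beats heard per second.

4.8 Hz

Beats arise from superposition of two nearby frequencies; the beat rate is |f₁ − f₂|.
|443.9 − 448.7| = 4.8 Hz.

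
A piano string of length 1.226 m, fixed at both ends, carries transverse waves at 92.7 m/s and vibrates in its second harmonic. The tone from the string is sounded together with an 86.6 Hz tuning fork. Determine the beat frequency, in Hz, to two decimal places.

For a string fixed at both ends, f_n = n·v/(2L) = 2·92.7/(2·1.226) = 75.6117 Hz.
f_beat = |75.6117 − 86.6| = 10.99 Hz.

10.99 Hz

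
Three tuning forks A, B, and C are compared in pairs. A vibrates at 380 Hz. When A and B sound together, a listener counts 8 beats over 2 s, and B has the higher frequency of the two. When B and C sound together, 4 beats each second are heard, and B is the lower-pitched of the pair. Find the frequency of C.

388 Hz

A–B: Beat frequency = 8/2 = 4 Hz.
B is above A, so f_B = 380 + 4 = 384 Hz.
C is above B, so f_C = 384 + 4 = 388 Hz.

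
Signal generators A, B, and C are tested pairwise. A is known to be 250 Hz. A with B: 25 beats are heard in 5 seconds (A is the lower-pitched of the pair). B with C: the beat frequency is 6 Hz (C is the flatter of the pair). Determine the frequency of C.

A–B: Beat frequency = 25/5 = 5 Hz.
B is above A, so f_B = 250 + 5 = 255 Hz.
C is below B, so f_C = 255 − 6 = 249 Hz.

249 Hz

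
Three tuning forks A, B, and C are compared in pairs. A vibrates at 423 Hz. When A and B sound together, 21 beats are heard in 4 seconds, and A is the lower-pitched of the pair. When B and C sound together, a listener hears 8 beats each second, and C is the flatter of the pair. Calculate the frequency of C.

420.25 Hz

A–B: Beat frequency = 21/4 = 5.25 Hz.
B is above A, so f_B = 423 + 5.25 = 428.25 Hz.
C is below B, so f_C = 428.25 − 8 = 420.25 Hz.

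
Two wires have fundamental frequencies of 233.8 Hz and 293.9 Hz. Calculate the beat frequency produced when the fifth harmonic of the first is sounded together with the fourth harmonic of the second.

6.6 Hz

Fifth harmonic of the first: 5·233.8 = 1169.0 Hz.
Fourth harmonic of the second: 4·293.9 = 1175.6 Hz.
f_beat = |1169.0 − 1175.6| = 6.6 Hz.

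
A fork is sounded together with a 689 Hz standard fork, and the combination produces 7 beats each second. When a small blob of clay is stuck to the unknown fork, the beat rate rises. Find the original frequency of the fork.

|f − 689| = 7, so the fork was at either 682 Hz or 696 Hz.
Adding mass to a fork lowers its frequency; the adjustment lowers the fork's frequency.
The beat rate rose, so the adjustment moved the fork further from 689 Hz — it was already below the reference.

682 Hz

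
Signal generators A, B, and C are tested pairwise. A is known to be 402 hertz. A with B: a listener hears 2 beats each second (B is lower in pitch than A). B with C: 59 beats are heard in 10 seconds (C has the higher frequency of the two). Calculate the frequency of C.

405.9 Hz

B is below A, so f_B = 402 − 2 = 400 Hz.
B–C: Beat frequency = 59/10 = 5.9 Hz.
C is above B, so f_C = 400 + 5.9 = 405.9 Hz.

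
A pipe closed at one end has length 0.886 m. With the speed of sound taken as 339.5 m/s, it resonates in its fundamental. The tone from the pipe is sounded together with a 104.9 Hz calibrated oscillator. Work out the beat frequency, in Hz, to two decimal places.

Closed pipe (odd harmonics): f_n = n·v/(4L) = 1·339.5/(4·0.886) = 95.7957 Hz.
f_beat = |95.7957 − 104.9| = 9.10 Hz.

9.10 Hz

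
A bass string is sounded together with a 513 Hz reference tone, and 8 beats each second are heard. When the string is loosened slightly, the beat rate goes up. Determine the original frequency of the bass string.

|f − 513| = 8, so the bass string was at either 505 Hz or 521 Hz.
Reducing tension lowers a string's frequency; the adjustment lowers the bass string's frequency.
The beat rate rose, so the adjustment moved the bass string further from 513 Hz — it was already below the reference.

505 Hz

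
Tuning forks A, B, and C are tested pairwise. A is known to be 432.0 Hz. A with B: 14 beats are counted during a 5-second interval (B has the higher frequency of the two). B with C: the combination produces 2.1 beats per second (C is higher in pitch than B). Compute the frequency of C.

A–B: Beat frequency = 14/5 = 2.8 Hz.
B is above A, so f_B = 432.0 + 2.8 = 434.8 Hz.
C is above B, so f_C = 434.8 + 2.1 = 436.9 Hz.

436.9 Hz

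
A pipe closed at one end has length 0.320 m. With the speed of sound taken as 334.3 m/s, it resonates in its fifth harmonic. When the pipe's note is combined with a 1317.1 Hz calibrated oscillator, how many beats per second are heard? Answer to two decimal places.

11.24 Hz

Closed pipe (odd harmonics): f_n = n·v/(4L) = 5·334.3/(4·0.320) = 1305.8594 Hz.
f_beat = |1305.8594 − 1317.1| = 11.24 Hz.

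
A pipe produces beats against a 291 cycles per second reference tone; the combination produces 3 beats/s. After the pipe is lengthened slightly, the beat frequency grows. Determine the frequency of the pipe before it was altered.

|f − 291| = 3, so the pipe was at either 288 Hz or 294 Hz.
A longer pipe has a lower fundamental; the adjustment lowers the pipe's frequency.
The beat rate rose, so the adjustment moved the pipe further from 291 Hz — it was already below the reference.

288 Hz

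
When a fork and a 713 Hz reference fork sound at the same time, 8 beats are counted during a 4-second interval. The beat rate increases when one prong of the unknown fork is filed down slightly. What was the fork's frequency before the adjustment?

Beat frequency = 8/4 = 2 Hz.
|f − 713| = 2, so the fork was at either 711 Hz or 715 Hz.
Filing a prong removes mass and raises the fork's frequency; the adjustment raises the fork's frequency.
The beat rate rose, so the adjustment moved the fork further from 713 Hz — it was already above the reference.

715 Hz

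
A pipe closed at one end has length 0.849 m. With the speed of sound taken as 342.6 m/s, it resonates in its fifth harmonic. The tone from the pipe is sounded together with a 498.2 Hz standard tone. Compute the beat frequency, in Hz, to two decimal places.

Closed pipe (odd harmonics): f_n = n·v/(4L) = 5·342.6/(4·0.849) = 504.4170 Hz.
f_beat = |504.4170 − 498.2| = 6.22 Hz.

6.22 Hz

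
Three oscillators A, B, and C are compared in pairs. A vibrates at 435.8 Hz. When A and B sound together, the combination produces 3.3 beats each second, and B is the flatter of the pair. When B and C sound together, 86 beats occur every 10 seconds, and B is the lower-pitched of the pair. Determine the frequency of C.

441.1 Hz

B is below A, so f_B = 435.8 − 3.3 = 432.5 Hz.
B–C: Beat frequency = 86/10 = 8.6 Hz.
C is above B, so f_C = 432.5 + 8.6 = 441.1 Hz.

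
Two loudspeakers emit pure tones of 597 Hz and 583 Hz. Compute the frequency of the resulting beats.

14 Hz

The beat frequency equals the magnitude of the frequency difference.
|597 − 583| = 14 Hz.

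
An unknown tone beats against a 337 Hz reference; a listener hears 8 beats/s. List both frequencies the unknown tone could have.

|f − 337| = 8, so f = 337 ± 8.

329 Hz or 345 Hz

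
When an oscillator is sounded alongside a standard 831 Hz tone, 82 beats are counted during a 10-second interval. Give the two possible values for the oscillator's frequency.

Beat frequency = 82/10 = 8.2 Hz.
|f − 831| = 8.2, so f = 831 ± 8.2.

822.8 Hz or 839.2 Hz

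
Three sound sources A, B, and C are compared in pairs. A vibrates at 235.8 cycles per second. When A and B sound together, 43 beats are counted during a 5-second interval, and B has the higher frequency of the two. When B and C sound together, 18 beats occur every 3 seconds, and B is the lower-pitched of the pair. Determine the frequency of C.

250.4 Hz

A–B: Beat frequency = 43/5 = 8.6 Hz.
B is above A, so f_B = 235.8 + 8.6 = 244.4 Hz.
B–C: Beat frequency = 18/3 = 6 Hz.
C is above B, so f_C = 244.4 + 6 = 250.4 Hz.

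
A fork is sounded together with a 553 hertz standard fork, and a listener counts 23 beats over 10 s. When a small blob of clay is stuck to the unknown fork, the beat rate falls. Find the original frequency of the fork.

Beat frequency = 23/10 = 2.3 Hz.
|f − 553| = 2.3, so the fork was at either 550.7 Hz or 555.3 Hz.
Adding mass to a fork lowers its frequency; the adjustment lowers the fork's frequency.
The beat rate fell, so the adjustment moved the fork toward 553 Hz — it must have started above the reference.

555.3 Hz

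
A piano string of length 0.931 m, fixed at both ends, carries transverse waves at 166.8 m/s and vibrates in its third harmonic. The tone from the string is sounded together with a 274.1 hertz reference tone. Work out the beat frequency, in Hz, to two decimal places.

For a string fixed at both ends, f_n = n·v/(2L) = 3·166.8/(2·0.931) = 268.7433 Hz.
f_beat = |268.7433 − 274.1| = 5.36 Hz.

5.36 Hz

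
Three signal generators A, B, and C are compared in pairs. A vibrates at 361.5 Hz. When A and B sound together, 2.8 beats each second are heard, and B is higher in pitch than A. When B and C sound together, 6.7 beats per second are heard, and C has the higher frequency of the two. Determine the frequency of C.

B is above A, so f_B = 361.5 + 2.8 = 364.3 Hz.
C is above B, so f_C = 364.3 + 6.7 = 371 Hz.

371 Hz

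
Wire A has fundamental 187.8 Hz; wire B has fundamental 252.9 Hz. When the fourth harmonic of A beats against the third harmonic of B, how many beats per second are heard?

Fourth harmonic of the first: 4·187.8 = 751.2 Hz.
Third harmonic of the second: 3·252.9 = 758.7 Hz.
f_beat = |751.2 − 758.7| = 7.5 Hz.

7.5 Hz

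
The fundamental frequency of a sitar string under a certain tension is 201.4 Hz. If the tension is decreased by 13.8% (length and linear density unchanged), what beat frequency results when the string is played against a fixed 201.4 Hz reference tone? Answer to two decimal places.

14.41 Hz

For a string, f ∝ √T, so the new frequency is 201.4·√0.862 = 186.9877 Hz.
f_beat = |186.9877 − 201.4| = 14.41 Hz.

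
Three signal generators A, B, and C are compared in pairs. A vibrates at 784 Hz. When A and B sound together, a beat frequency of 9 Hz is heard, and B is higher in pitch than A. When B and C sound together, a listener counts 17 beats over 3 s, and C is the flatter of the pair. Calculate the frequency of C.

787.3333 Hz

B is above A, so f_B = 784 + 9 = 793 Hz.
B–C: Beat frequency = 17/3 = 5.6667 Hz.
C is below B, so f_C = 793 − 5.6667 = 787.3333 Hz.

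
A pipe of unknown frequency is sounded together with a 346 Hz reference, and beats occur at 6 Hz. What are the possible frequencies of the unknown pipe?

|f − 346| = 6, so f = 346 ± 6.

340 Hz or 352 Hz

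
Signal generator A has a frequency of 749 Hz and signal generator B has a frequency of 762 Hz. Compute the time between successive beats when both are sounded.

f_beat = |749 − 762| = 13 Hz.
Beat period T = 1 / f_beat = 1 / 13 s.

0.077 s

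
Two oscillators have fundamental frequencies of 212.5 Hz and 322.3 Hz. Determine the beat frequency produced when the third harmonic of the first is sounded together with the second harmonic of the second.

7.1 Hz

Third harmonic of the first: 3·212.5 = 637.5 Hz.
Second harmonic of the second: 2·322.3 = 644.6 Hz.
f_beat = |637.5 − 644.6| = 7.1 Hz.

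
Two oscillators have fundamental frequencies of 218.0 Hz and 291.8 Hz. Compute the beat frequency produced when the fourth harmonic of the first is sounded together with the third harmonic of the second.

Fourth harmonic of the first: 4·218.0 = 872.0 Hz.
Third harmonic of the second: 3·291.8 = 875.4 Hz.
f_beat = |872.0 − 875.4| = 3.4 Hz.

3.4 Hz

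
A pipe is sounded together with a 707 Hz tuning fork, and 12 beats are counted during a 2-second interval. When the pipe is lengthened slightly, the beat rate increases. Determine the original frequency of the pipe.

Beat frequency = 12/2 = 6 Hz.
|f − 707| = 6, so the pipe was at either 701 Hz or 713 Hz.
A longer pipe has a lower fundamental; the adjustment lowers the pipe's frequency.
The beat rate rose, so the adjustment moved the pipe further from 707 Hz — it was already below the reference.

701 Hz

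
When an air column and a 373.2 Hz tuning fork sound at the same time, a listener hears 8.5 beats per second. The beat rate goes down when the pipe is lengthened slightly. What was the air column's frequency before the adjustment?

381.7 Hz

|f − 373.2| = 8.5, so the air column was at either 364.7 Hz or 381.7 Hz.
A longer pipe has a lower fundamental; the adjustment lowers the air column's frequency.
The beat rate fell, so the adjustment moved the air column toward 373.2 Hz — it must have started above the reference.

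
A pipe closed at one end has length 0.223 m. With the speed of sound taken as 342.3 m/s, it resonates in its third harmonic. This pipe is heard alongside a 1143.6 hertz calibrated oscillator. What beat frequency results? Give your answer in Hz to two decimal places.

Closed pipe (odd harmonics): f_n = n·v/(4L) = 3·342.3/(4·0.223) = 1151.2332 Hz.
f_beat = |1151.2332 − 1143.6| = 7.63 Hz.

7.63 Hz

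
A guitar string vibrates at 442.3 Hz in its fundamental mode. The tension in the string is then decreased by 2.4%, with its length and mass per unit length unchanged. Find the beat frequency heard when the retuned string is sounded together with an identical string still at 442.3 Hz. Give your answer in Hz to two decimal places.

5.34 Hz

For a string, f ∝ √T, so the new frequency is 442.3·√0.976 = 436.9602 Hz.
f_beat = |436.9602 − 442.3| = 5.34 Hz.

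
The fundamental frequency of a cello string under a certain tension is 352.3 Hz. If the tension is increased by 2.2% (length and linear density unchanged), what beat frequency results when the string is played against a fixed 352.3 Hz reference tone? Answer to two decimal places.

3.85 Hz

For a string, f ∝ √T, so the new frequency is 352.3·√1.022 = 356.1542 Hz.
f_beat = |356.1542 − 352.3| = 3.85 Hz.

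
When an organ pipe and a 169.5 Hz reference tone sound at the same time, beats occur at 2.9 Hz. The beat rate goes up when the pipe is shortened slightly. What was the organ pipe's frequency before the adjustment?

|f − 169.5| = 2.9, so the organ pipe was at either 166.6 Hz or 172.4 Hz.
A shorter pipe has a higher fundamental; the adjustment raises the organ pipe's frequency.
The beat rate rose, so the adjustment moved the organ pipe further from 169.5 Hz — it was already above the reference.

172.4 Hz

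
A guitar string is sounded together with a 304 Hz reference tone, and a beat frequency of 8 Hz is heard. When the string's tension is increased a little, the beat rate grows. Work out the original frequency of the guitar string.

|f − 304| = 8, so the guitar string was at either 296 Hz or 312 Hz.
Higher tension means higher frequency; the adjustment raises the guitar string's frequency.
The beat rate rose, so the adjustment moved the guitar string further from 304 Hz — it was already above the reference.

312 Hz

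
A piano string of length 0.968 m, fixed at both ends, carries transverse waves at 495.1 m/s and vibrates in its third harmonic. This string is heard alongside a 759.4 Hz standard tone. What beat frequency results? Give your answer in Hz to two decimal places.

7.80 Hz

For a string fixed at both ends, f_n = n·v/(2L) = 3·495.1/(2·0.968) = 767.2004 Hz.
f_beat = |767.2004 − 759.4| = 7.80 Hz.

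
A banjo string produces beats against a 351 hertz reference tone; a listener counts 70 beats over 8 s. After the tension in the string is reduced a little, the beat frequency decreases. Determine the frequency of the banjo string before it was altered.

Beat frequency = 70/8 = 8.75 Hz.
|f − 351| = 8.75, so the banjo string was at either 342.25 Hz or 359.75 Hz.
Lower tension means lower frequency; the adjustment lowers the banjo string's frequency.
The beat rate fell, so the adjustment moved the banjo string toward 351 Hz — it must have started above the reference.

359.75 Hz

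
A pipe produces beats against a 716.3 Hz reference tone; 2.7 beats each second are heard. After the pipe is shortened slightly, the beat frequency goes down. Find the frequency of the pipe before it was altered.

713.6 Hz

|f − 716.3| = 2.7, so the pipe was at either 713.6 Hz or 719 Hz.
A shorter pipe has a higher fundamental; the adjustment raises the pipe's frequency.
The beat rate fell, so the adjustment moved the pipe toward 716.3 Hz — it must have started below the reference.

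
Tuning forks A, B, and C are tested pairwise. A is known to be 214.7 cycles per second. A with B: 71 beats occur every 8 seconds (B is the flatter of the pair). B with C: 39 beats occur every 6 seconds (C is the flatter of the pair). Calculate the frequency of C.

A–B: Beat frequency = 71/8 = 8.875 Hz.
B is below A, so f_B = 214.7 − 8.875 = 205.825 Hz.
B–C: Beat frequency = 39/6 = 6.5 Hz.
C is below B, so f_C = 205.825 − 6.5 = 199.325 Hz.

199.325 Hz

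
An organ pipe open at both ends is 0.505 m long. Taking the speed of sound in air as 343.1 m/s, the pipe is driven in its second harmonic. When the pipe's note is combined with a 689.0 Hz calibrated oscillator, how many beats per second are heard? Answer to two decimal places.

9.59 Hz

Open pipe: f_n = n·v/(2L) = 2·343.1/(2·0.505) = 679.4059 Hz.
f_beat = |679.4059 − 689.0| = 9.59 Hz.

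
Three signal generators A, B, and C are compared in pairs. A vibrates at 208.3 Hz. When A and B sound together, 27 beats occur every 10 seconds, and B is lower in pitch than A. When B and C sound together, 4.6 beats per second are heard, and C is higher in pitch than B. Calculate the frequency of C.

A–B: Beat frequency = 27/10 = 2.7 Hz.
B is below A, so f_B = 208.3 − 2.7 = 205.6 Hz.
C is above B, so f_C = 205.6 + 4.6 = 210.2 Hz.

210.2 Hz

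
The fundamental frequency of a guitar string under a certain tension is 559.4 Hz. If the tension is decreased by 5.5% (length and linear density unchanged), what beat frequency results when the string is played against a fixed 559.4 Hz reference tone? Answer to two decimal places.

15.60 Hz

For a string, f ∝ √T, so the new frequency is 559.4·√0.945 = 543.7990 Hz.
f_beat = |543.7990 − 559.4| = 15.60 Hz.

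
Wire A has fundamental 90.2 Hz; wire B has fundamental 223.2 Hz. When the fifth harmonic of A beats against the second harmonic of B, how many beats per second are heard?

Fifth harmonic of the first: 5·90.2 = 451.0 Hz.
Second harmonic of the second: 2·223.2 = 446.4 Hz.
f_beat = |451.0 − 446.4| = 4.6 Hz.

4.6 Hz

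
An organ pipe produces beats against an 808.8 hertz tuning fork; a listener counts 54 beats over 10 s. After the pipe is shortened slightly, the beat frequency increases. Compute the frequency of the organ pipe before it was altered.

Beat frequency = 54/10 = 5.4 Hz.
|f − 808.8| = 5.4, so the organ pipe was at either 803.4 Hz or 814.2 Hz.
A shorter pipe has a higher fundamental; the adjustment raises the organ pipe's frequency.
The beat rate rose, so the adjustment moved the organ pipe further from 808.8 Hz — it was already above the reference.

814.2 Hz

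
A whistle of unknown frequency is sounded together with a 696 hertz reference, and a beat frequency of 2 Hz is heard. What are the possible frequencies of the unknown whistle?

694 Hz or 698 Hz

|f − 696| = 2, so f = 696 ± 2.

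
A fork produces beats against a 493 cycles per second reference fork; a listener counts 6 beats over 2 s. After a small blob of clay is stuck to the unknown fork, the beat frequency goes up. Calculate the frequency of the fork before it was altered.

490 Hz

Beat frequency = 6/2 = 3 Hz.
|f − 493| = 3, so the fork was at either 490 Hz or 496 Hz.
Adding mass to a fork lowers its frequency; the adjustment lowers the fork's frequency.
The beat rate rose, so the adjustment moved the fork further from 493 Hz — it was already below the reference.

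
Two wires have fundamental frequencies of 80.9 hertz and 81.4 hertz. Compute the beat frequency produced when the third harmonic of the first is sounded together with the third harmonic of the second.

Third harmonic of the first: 3·80.9 = 242.7 Hz.
Third harmonic of the second: 3·81.4 = 244.2 Hz.
f_beat = |242.7 − 244.2| = 1.5 Hz.

1.5 Hz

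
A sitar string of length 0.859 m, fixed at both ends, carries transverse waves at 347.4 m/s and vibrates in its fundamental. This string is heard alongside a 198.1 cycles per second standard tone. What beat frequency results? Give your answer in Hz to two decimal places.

For a string fixed at both ends, f_n = n·v/(2L) = 1·347.4/(2·0.859) = 202.2119 Hz.
f_beat = |202.2119 − 198.1| = 4.11 Hz.

4.11 Hz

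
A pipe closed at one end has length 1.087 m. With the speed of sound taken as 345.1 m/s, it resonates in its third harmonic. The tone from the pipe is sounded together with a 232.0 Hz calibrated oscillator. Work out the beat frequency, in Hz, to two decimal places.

Closed pipe (odd harmonics): f_n = n·v/(4L) = 3·345.1/(4·1.087) = 238.1095 Hz.
f_beat = |238.1095 − 232.0| = 6.11 Hz.

6.11 Hz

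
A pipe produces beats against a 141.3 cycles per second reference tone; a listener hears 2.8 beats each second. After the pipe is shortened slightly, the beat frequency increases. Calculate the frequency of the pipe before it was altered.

|f − 141.3| = 2.8, so the pipe was at either 138.5 Hz or 144.1 Hz.
A shorter pipe has a higher fundamental; the adjustment raises the pipe's frequency.
The beat rate rose, so the adjustment moved the pipe further from 141.3 Hz — it was already above the reference.

144.1 Hz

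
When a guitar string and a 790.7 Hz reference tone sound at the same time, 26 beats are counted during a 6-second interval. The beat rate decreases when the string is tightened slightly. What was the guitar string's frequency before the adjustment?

Beat frequency = 26/6 = 4.3333 Hz.
|f − 790.7| = 4.3333, so the guitar string was at either 786.3667 Hz or 795.0333 Hz.
Increasing tension raises a string's frequency; the adjustment raises the guitar string's frequency.
The beat rate fell, so the adjustment moved the guitar string toward 790.7 Hz — it must have started below the reference.

786.3667 Hz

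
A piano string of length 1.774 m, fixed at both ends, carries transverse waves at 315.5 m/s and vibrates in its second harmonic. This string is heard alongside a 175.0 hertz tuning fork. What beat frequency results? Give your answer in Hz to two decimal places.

For a string fixed at both ends, f_n = n·v/(2L) = 2·315.5/(2·1.774) = 177.8467 Hz.
f_beat = |177.8467 − 175.0| = 2.85 Hz.

2.85 Hz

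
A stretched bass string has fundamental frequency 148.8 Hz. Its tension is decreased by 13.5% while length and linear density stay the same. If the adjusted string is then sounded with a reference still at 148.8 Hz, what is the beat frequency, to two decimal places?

For a string, f ∝ √T, so the new frequency is 148.8·√0.865 = 138.3920 Hz.
f_beat = |138.3920 − 148.8| = 10.41 Hz.

10.41 Hz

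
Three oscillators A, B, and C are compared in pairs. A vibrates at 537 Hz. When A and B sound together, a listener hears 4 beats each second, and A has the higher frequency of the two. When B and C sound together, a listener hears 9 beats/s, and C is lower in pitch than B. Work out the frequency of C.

B is below A, so f_B = 537 − 4 = 533 Hz.
C is below B, so f_C = 533 − 9 = 524 Hz.

524 Hz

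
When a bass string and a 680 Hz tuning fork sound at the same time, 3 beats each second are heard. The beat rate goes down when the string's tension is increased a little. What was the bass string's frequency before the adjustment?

677 Hz

|f − 680| = 3, so the bass string was at either 677 Hz or 683 Hz.
Higher tension means higher frequency; the adjustment raises the bass string's frequency.
The beat rate fell, so the adjustment moved the bass string toward 680 Hz — it must have started below the reference.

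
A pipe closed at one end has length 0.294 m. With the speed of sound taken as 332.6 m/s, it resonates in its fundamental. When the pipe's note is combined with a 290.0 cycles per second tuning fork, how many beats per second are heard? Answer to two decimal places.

Closed pipe (odd harmonics): f_n = n·v/(4L) = 1·332.6/(4·0.294) = 282.8231 Hz.
f_beat = |282.8231 − 290.0| = 7.18 Hz.

7.18 Hz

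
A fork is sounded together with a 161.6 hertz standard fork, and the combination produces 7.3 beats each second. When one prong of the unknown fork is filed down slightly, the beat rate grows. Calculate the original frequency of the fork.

168.9 Hz

|f − 161.6| = 7.3, so the fork was at either 154.3 Hz or 168.9 Hz.
Filing a prong removes mass and raises the fork's frequency; the adjustment raises the fork's frequency.
The beat rate rose, so the adjustment moved the fork further from 161.6 Hz — it was already above the reference.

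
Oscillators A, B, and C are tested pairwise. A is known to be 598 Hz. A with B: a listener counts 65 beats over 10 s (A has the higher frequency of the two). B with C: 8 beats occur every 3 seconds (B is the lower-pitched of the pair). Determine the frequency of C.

594.1667 Hz

A–B: Beat frequency = 65/10 = 6.5 Hz.
B is below A, so f_B = 598 − 6.5 = 591.5 Hz.
B–C: Beat frequency = 8/3 = 2.6667 Hz.
C is above B, so f_C = 591.5 + 2.6667 = 594.1667 Hz.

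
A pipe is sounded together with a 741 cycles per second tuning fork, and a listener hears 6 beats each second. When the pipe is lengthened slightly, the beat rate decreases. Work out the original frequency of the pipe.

747 Hz

|f − 741| = 6, so the pipe was at either 735 Hz or 747 Hz.
A longer pipe has a lower fundamental; the adjustment lowers the pipe's frequency.
The beat rate fell, so the adjustment moved the pipe toward 741 Hz — it must have started above the reference.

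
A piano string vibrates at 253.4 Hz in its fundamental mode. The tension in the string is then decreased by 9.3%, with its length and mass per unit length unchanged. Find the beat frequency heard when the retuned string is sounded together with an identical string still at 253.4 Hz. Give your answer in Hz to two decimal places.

For a string, f ∝ √T, so the new frequency is 253.4·√0.907 = 241.3294 Hz.
f_beat = |241.3294 − 253.4| = 12.07 Hz.

12.07 Hz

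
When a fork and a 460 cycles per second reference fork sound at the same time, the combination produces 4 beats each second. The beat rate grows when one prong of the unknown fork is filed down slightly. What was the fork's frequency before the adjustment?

464 Hz

|f − 460| = 4, so the fork was at either 456 Hz or 464 Hz.
Filing a prong removes mass and raises the fork's frequency; the adjustment raises the fork's frequency.
The beat rate rose, so the adjustment moved the fork further from 460 Hz — it was already above the reference.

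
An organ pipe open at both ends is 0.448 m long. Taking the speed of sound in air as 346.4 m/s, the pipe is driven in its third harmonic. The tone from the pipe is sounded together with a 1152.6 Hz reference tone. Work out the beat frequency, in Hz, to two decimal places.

7.22 Hz

Open pipe: f_n = n·v/(2L) = 3·346.4/(2·0.448) = 1159.8214 Hz.
f_beat = |1159.8214 − 1152.6| = 7.22 Hz.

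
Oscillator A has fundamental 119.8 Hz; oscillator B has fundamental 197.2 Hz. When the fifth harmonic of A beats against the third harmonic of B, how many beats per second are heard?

7.4 Hz

Fifth harmonic of the first: 5·119.8 = 599.0 Hz.
Third harmonic of the second: 3·197.2 = 591.6 Hz.
f_beat = |599.0 − 591.6| = 7.4 Hz.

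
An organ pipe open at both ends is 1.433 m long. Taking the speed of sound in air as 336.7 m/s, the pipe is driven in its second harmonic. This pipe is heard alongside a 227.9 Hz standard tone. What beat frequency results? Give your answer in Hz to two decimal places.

Open pipe: f_n = n·v/(2L) = 2·336.7/(2·1.433) = 234.9616 Hz.
f_beat = |234.9616 − 227.9| = 7.06 Hz.

7.06 Hz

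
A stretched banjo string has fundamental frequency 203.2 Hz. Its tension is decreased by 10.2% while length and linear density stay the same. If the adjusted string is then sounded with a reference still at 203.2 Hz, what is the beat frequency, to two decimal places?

For a string, f ∝ √T, so the new frequency is 203.2·√0.898 = 192.5581 Hz.
f_beat = |192.5581 − 203.2| = 10.64 Hz.

10.64 Hz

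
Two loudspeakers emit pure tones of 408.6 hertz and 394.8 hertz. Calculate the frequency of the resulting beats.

13.8 Hz

Beats arise from superposition of two nearby frequencies; the beat rate is |f₁ − f₂|.
|408.6 − 394.8| = 13.8 Hz.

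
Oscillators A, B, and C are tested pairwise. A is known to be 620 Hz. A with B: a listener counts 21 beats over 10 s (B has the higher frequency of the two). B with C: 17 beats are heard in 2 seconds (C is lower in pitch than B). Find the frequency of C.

A–B: Beat frequency = 21/10 = 2.1 Hz.
B is above A, so f_B = 620 + 2.1 = 622.1 Hz.
B–C: Beat frequency = 17/2 = 8.5 Hz.
C is below B, so f_C = 622.1 − 8.5 = 613.6 Hz.

613.6 Hz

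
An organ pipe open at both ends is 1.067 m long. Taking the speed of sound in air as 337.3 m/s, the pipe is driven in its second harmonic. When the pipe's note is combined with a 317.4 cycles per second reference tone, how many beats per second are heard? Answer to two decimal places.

1.28 Hz

Open pipe: f_n = n·v/(2L) = 2·337.3/(2·1.067) = 316.1200 Hz.
f_beat = |316.1200 − 317.4| = 1.28 Hz.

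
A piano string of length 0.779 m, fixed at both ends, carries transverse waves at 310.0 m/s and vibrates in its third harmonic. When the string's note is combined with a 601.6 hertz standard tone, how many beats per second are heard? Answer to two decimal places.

4.68 Hz

For a string fixed at both ends, f_n = n·v/(2L) = 3·310.0/(2·0.779) = 596.9191 Hz.
f_beat = |596.9191 − 601.6| = 4.68 Hz.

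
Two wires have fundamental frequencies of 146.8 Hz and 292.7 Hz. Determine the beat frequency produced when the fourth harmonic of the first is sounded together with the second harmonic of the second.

Fourth harmonic of the first: 4·146.8 = 587.2 Hz.
Second harmonic of the second: 2·292.7 = 585.4 Hz.
f_beat = |587.2 − 585.4| = 1.8 Hz.

1.8 Hz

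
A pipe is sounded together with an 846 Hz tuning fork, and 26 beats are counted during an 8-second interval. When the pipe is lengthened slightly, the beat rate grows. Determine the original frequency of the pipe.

Beat frequency = 26/8 = 3.25 Hz.
|f − 846| = 3.25, so the pipe was at either 842.75 Hz or 849.25 Hz.
A longer pipe has a lower fundamental; the adjustment lowers the pipe's frequency.
The beat rate rose, so the adjustment moved the pipe further from 846 Hz — it was already below the reference.

842.75 Hz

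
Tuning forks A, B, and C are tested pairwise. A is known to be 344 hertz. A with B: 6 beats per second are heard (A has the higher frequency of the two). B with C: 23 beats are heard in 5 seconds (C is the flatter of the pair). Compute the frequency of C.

333.4 Hz

B is below A, so f_B = 344 − 6 = 338 Hz.
B–C: Beat frequency = 23/5 = 4.6 Hz.
C is below B, so f_C = 338 − 4.6 = 333.4 Hz.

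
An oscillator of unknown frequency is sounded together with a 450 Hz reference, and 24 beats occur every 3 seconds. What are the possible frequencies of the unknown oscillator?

442 Hz or 458 Hz

Beat frequency = 24/3 = 8 Hz.
|f − 450| = 8, so f = 450 ± 8.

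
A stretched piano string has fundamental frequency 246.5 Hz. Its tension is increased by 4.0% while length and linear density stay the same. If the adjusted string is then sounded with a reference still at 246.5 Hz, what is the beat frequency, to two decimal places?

4.88 Hz

For a string, f ∝ √T, so the new frequency is 246.5·√1.040 = 251.3817 Hz.
f_beat = |251.3817 − 246.5| = 4.88 Hz.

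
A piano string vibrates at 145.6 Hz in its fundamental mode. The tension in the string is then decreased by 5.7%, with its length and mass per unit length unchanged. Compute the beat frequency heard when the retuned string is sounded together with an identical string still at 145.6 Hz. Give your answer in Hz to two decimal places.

For a string, f ∝ √T, so the new frequency is 145.6·√0.943 = 141.3895 Hz.
f_beat = |141.3895 − 145.6| = 4.21 Hz.

4.21 Hz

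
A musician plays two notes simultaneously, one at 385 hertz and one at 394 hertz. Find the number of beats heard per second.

The beat frequency equals the magnitude of the frequency difference.
|385 − 394| = 9 Hz.

9 Hz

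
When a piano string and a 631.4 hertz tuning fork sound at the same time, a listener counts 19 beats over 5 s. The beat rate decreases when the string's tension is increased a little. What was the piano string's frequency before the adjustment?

Beat frequency = 19/5 = 3.8 Hz.
|f − 631.4| = 3.8, so the piano string was at either 627.6 Hz or 635.2 Hz.
Higher tension means higher frequency; the adjustment raises the piano string's frequency.
The beat rate fell, so the adjustment moved the piano string toward 631.4 Hz — it must have started below the reference.

627.6 Hz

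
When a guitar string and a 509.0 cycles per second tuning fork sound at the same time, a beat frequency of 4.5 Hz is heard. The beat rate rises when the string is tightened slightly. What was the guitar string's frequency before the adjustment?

|f − 509.0| = 4.5, so the guitar string was at either 504.5 Hz or 513.5 Hz.
Increasing tension raises a string's frequency; the adjustment raises the guitar string's frequency.
The beat rate rose, so the adjustment moved the guitar string further from 509.0 Hz — it was already above the reference.

513.5 Hz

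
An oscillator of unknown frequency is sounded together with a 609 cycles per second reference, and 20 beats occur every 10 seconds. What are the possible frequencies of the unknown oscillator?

607 Hz or 611 Hz

Beat frequency = 20/10 = 2 Hz.
|f − 609| = 2, so f = 609 ± 2.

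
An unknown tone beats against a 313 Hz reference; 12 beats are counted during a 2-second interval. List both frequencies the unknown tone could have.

307 Hz or 319 Hz

Beat frequency = 12/2 = 6 Hz.
|f − 313| = 6, so f = 313 ± 6.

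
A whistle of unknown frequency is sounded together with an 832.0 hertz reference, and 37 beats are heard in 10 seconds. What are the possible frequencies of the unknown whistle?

Beat frequency = 37/10 = 3.7 Hz.
|f − 832.0| = 3.7, so f = 832.0 ± 3.7.

828.3 Hz or 835.7 Hz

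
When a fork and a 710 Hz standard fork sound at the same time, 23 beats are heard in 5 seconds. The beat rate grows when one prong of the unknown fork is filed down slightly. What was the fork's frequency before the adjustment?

714.6 Hz

Beat frequency = 23/5 = 4.6 Hz.
|f − 710| = 4.6, so the fork was at either 705.4 Hz or 714.6 Hz.
Filing a prong removes mass and raises the fork's frequency; the adjustment raises the fork's frequency.
The beat rate rose, so the adjustment moved the fork further from 710 Hz — it was already above the reference.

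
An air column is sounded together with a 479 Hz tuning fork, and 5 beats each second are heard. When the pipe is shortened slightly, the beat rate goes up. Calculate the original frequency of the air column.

|f − 479| = 5, so the air column was at either 474 Hz or 484 Hz.
A shorter pipe has a higher fundamental; the adjustment raises the air column's frequency.
The beat rate rose, so the adjustment moved the air column further from 479 Hz — it was already above the reference.

484 Hz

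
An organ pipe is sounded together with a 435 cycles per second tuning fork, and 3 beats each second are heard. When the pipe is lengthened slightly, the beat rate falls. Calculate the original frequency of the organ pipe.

438 Hz

|f − 435| = 3, so the organ pipe was at either 432 Hz or 438 Hz.
A longer pipe has a lower fundamental; the adjustment lowers the organ pipe's frequency.
The beat rate fell, so the adjustment moved the organ pipe toward 435 Hz — it must have started above the reference.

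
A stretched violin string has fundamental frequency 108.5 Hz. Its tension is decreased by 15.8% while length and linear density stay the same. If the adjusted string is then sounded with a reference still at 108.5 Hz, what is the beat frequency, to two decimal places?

For a string, f ∝ √T, so the new frequency is 108.5·√0.842 = 99.5602 Hz.
f_beat = |99.5602 − 108.5| = 8.94 Hz.

8.94 Hz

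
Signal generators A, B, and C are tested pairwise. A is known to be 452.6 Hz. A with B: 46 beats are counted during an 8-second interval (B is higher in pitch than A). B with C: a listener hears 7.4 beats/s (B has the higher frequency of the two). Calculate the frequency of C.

450.95 Hz

A–B: Beat frequency = 46/8 = 5.75 Hz.
B is above A, so f_B = 452.6 + 5.75 = 458.35 Hz.
C is below B, so f_C = 458.35 − 7.4 = 450.95 Hz.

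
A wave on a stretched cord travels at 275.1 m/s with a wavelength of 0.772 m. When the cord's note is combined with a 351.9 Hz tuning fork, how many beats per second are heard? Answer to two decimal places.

4.45 Hz

Source frequency f = v/λ = 275.1/0.772 = 356.3472 Hz.
f_beat = |356.3472 − 351.9| = 4.45 Hz.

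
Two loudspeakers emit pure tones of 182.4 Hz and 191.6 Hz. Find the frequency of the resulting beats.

9.2 Hz

The beat frequency equals the magnitude of the frequency difference.
|182.4 − 191.6| = 9.2 Hz.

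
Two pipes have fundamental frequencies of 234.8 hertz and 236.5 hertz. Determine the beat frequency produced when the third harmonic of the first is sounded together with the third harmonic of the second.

5.1 Hz

Third harmonic of the first: 3·234.8 = 704.4 Hz.
Third harmonic of the second: 3·236.5 = 709.5 Hz.
f_beat = |704.4 − 709.5| = 5.1 Hz.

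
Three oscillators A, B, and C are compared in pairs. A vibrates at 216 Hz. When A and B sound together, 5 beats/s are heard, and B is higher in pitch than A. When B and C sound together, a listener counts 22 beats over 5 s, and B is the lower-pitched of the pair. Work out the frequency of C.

225.4 Hz

B is above A, so f_B = 216 + 5 = 221 Hz.
B–C: Beat frequency = 22/5 = 4.4 Hz.
C is above B, so f_C = 221 + 4.4 = 225.4 Hz.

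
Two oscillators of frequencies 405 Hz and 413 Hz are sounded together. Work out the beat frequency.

8 Hz

The beat frequency equals the magnitude of the frequency difference.
|405 − 413| = 8 Hz.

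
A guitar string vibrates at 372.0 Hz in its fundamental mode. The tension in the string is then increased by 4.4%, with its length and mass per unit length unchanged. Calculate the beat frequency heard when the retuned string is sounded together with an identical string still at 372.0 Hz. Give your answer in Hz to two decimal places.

For a string, f ∝ √T, so the new frequency is 372.0·√1.044 = 380.0959 Hz.
f_beat = |380.0959 − 372.0| = 8.10 Hz.

8.10 Hz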